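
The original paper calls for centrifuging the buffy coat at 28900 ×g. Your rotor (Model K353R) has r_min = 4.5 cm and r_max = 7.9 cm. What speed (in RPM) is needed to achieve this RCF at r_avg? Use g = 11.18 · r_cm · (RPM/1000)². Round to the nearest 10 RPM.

20420 RPM

r_avg = (4.5 + 7.9) / 2 = 6.2 cm
RCF = 11.18 × r × (N/1000)²
28,900 = 11.18 × 6.2 × (N/1000)²
(N/1000)² = 28,900 / 69.316 = 416.9312
N = 1000 × √416.9312 ≈ 20,418.9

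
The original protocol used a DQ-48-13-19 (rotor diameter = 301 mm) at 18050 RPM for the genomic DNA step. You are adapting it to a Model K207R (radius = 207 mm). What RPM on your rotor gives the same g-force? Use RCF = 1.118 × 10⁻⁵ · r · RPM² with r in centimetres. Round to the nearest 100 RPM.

Original rotor: r = 301 mm / 2 = 150.5 mm = 15.05 cm
RCF = 1.118 × 10⁻⁵ × r × N²
RCF_original = 1.118 × 10⁻⁵ × 15.05 × (18050)² = 1.118 × 10⁻⁵ × 15.05 × 325,802,500 ≈ 54,819.2 × g
Your rotor: r = 207 mm = 20.7 cm
54,819.2 = 1.118 × 10⁻⁵ × 20.7 × N²
N² = 54,819.2 / (23.1426 × 10⁻⁵) = 236,875,718
N ≈ √236,875,718 ≈ 15,390.8

15400 RPM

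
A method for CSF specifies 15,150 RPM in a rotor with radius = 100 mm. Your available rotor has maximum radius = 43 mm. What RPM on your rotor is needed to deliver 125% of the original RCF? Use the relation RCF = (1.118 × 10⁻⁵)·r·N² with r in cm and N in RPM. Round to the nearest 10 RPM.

≈ 25830 RPM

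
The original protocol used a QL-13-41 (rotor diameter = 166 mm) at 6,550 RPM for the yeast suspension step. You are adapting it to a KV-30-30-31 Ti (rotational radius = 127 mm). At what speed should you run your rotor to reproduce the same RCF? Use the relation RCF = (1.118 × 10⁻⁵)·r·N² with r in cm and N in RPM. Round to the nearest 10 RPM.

Original rotor: r = 166 mm / 2 = 83 mm = 8.3 cm
RCF_original = 1.118 × 10⁻⁵ × 8.3 × (6550)² = 1.118 × 10⁻⁵ × 8.3 × 42,902,500 ≈ 3,981.1 × g
Your rotor: r = 127 mm = 12.7 cm
3,981.1 = 1.118 × 10⁻⁵ × 12.7 × N²
N² = 3,981.1 / (14.1986 × 10⁻⁵) = 28,038,680
N ≈ √28,038,680 ≈ 5,295.2

≈ 5300 RPM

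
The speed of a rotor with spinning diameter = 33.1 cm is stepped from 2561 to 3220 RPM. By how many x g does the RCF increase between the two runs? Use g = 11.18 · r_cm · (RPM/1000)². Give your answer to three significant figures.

705 x g

r = 33.1 / 2 = 16.55 cm
RCF₁ = 11.18 × 16.55 × (2.561)² = 11.18 × 16.55 × 6.558721 ≈ 1,213.6 × g
RCF₂ = 11.18 × 16.55 × (3.22)² = 11.18 × 16.55 × 10.3684 ≈ 1,918.5 × g
Increase = 1,918.5 − 1,213.6 = 704.9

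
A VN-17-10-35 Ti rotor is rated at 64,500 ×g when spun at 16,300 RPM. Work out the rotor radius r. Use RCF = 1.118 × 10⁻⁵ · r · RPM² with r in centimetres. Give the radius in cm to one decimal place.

64500 = 1.118 × 10⁻⁵ × r × (16300)²
r = 64500 / (1.118 × 10⁻⁵ × 265,690,000) = 64500 / 2970.414 ≈ 21.714 cm

21.7 cm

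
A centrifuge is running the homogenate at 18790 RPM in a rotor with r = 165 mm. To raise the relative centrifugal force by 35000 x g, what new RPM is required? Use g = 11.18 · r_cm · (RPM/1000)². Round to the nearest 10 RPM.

r = 165 mm = 16.5 cm
Current RCF = 11.18 × 16.5 × (18.79)² = 11.18 × 16.5 × 353.0641 ≈ 65,129.7 × g
Target RCF = 65,129.7 + 35,000 = 100,129.7 × g
(N/1000)² = 100,129.7 / 184.47 = 542.7967
N = 1000 × √542.7967 ≈ 23,298.0

23300 RPM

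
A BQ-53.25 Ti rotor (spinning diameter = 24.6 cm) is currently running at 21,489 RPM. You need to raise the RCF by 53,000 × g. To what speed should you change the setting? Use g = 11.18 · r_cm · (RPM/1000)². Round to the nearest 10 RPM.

r = 24.6 / 2 = 12.3 cm
Current RCF = 11.18 × 12.3 × (21.489)² = 11.18 × 12.3 × 461.777121 ≈ 63,500.8 × g
Target RCF = 63,500.8 + 53,000 = 116,500.8 × g
(N/1000)² = 116,500.8 / 137.514 = 847.1923
N = 1000 × √847.1923 ≈ 29,106.6

29110 RPM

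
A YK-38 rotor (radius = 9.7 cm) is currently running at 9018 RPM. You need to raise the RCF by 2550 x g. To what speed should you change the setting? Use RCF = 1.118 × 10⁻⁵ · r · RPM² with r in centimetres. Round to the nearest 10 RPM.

Current RCF = 1.118 × 10⁻⁵ × 9.7 × (9018)² = 1.118 × 10⁻⁵ × 9.7 × 81,324,324 ≈ 8,819.3 × g
Target RCF = 8,819.3 + 2,550 = 11,369.3 × g
N² = 11,369.3 / (10.8446 × 10⁻⁵) = 104,838,353
N ≈ √104,838,353 ≈ 10,239.1

≈ 10240 RPM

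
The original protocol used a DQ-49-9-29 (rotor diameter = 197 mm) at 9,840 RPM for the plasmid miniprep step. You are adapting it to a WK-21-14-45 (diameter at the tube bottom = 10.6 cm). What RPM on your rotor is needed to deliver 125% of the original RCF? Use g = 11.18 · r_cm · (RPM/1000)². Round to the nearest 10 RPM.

Original rotor: r = 197 mm / 2 = 98.5 mm = 9.85 cm
RCF_original = 11.18 × 9.85 × (9.84)² = 11.18 × 9.85 × 96.8256 ≈ 10,662.7 × g
Target RCF = 1.25 × 10,662.7 ≈ 13,328.4 × g
Your rotor: r = 10.6 / 2 = 5.3 cm
13,328.4 = 11.18 × 5.3 × (N/1000)²
(N/1000)² = 13,328.4 / 59.254 = 224.9367
N = 1000 × √224.9367 ≈ 14,997.9

≈ 15000 RPM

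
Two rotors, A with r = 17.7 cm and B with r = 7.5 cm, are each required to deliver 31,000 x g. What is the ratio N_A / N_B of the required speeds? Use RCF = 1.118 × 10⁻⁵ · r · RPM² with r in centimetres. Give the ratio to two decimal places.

0.65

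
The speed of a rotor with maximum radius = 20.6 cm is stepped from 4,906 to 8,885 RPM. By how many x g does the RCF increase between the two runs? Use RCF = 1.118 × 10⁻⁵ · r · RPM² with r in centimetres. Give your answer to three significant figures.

≈ 12600 x g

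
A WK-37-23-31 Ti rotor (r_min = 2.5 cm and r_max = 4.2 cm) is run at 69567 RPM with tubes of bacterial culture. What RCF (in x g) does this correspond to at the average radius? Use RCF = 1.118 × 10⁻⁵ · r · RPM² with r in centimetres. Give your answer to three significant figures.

RCF ≈ 181000 x g

r_avg = (2.5 + 4.2) / 2 = 3.35 cm
RCF = 1.118 × 10⁻⁵ × 3.35 × (69567)² = 1.118 × 10⁻⁵ × 3.35 × 4,839,567,489 ≈ 181,256.3 × g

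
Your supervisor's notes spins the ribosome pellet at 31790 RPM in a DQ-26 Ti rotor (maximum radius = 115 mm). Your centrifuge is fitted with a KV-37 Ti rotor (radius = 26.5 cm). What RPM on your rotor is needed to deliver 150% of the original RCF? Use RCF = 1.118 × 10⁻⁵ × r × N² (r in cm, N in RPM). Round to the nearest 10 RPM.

≈ 25650 RPM

Original rotor: r = 115 mm = 11.5 cm
RCF_original = 1.118 × 10⁻⁵ × 11.5 × (31790)² = 1.118 × 10⁻⁵ × 11.5 × 1,010,604,100 ≈ 129,933.4 × g
Target RCF = 1.5 × 129,933.4 ≈ 194,900.1 × g
194,900.1 = 1.118 × 10⁻⁵ × 26.5 × N²
N² = 194,900.1 / (29.627 × 10⁻⁵) = 657,846,221
N ≈ √657,846,221 ≈ 25,648.5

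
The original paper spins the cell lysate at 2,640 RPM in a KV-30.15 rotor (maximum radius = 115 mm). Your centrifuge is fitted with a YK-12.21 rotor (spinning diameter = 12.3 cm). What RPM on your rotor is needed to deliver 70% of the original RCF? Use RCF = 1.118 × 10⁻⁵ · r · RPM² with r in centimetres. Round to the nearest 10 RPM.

3020 RPM

Original rotor: r = 115 mm = 11.5 cm
RCF_original = 1.118 × 10⁻⁵ × 11.5 × (2640)² = 1.118 × 10⁻⁵ × 11.5 × 6,969,600 ≈ 896.1 × g
Target RCF = 0.7 × 896.1 ≈ 627.3 × g
Your rotor: r = 12.3 / 2 = 6.15 cm
627.3 = 1.118 × 10⁻⁵ × 6.15 × N²
N² = 627.3 / (6.8757 × 10⁻⁵) = 9,123,435
N ≈ √9,123,435 ≈ 3,020.5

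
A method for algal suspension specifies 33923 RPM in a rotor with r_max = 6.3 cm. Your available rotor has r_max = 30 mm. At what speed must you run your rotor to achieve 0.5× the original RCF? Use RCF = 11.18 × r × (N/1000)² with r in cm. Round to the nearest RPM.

≈ 34761 RPM

RCF = 11.18 × r × (N/1000)²
RCF_original = 11.18 × 6.3 × (33.923)² = 11.18 × 6.3 × 1,150.769929 ≈ 81,053.3 × g
Target RCF = 0.5 × 81,053.3 ≈ 40,526.7 × g
Your rotor: r = 30 mm = 3.0 cm
40,526.7 = 11.18 × 3 × (N/1000)²
(N/1000)² = 40,526.7 / 33.54 = 1208.309
N = 1000 × √1208.309 ≈ 34,760.7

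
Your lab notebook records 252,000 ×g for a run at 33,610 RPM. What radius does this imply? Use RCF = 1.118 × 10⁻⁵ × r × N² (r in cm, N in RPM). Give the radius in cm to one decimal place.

r ≈ 20.0 cm

RCF = 1.118 × 10⁻⁵ × r × N²
252000 = 1.118 × 10⁻⁵ × r × (33610)²
r = 252000 / (1.118 × 10⁻⁵ × 1,129,632,100) = 252000 / 12629.29 ≈ 19.954 cm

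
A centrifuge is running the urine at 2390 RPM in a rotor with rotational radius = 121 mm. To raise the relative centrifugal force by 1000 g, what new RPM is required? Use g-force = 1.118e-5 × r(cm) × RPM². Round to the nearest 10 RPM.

N₂ ≈ 3620 RPM

r = 121 mm = 12.1 cm
Current RCF = 1.118 × 10⁻⁵ × 12.1 × (2390)² = 1.118 × 10⁻⁵ × 12.1 × 5,712,100 ≈ 772.7 × g
Target RCF = 772.7 + 1,000 = 1,772.7 × g
N² = 1,772.7 / (13.5278 × 10⁻⁵) = 13,104,126
N ≈ √13,104,126 ≈ 3,620.0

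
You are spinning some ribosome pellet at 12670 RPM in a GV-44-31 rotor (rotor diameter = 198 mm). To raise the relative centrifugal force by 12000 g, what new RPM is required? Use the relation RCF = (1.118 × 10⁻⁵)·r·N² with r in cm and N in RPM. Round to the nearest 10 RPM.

16400 RPM

r = 198 mm / 2 = 99 mm = 9.9 cm
Current RCF = 1.118 × 10⁻⁵ × 9.9 × (12670)² = 1.118 × 10⁻⁵ × 9.9 × 160,528,900 ≈ 17,767.7 × g
Target RCF = 17,767.7 + 12,000 = 29,767.7 × g
N² = 29,767.7 / (11.0682 × 10⁻⁵) = 268,947,977
N ≈ √268,947,977 ≈ 16,399.6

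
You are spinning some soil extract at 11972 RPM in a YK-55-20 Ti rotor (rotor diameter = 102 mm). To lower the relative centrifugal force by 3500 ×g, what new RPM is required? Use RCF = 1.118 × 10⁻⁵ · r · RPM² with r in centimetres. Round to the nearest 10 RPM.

r = 102 mm / 2 = 51 mm = 5.1 cm
Current RCF = 1.118 × 10⁻⁵ × 5.1 × (11972)² = 1.118 × 10⁻⁵ × 5.1 × 143,328,784 ≈ 8,172.3 × g
Target RCF = 8,172.3 − 3,500 = 4,672.3 × g
N² = 4,672.3 / (5.7018 × 10⁻⁵) = 81,944,298
N ≈ √81,944,298 ≈ 9,052.3

≈ 9050 RPM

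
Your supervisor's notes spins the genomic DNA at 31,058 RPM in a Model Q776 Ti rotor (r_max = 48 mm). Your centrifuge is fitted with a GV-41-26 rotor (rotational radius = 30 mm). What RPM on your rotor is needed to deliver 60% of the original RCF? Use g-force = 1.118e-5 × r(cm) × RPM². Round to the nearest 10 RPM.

30430 RPM

Original rotor: r = 48 mm = 4.8 cm
RCF_original = 1.118 × 10⁻⁵ × 4.8 × (31058)² = 1.118 × 10⁻⁵ × 4.8 × 964,599,364 ≈ 51,764.3 × g
Target RCF = 0.6 × 51,764.3 ≈ 31,058.6 × g
Your rotor: r = 30 mm = 3.0 cm
31,058.6 = 1.118 × 10⁻⁵ × 3 × N²
N² = 31,058.6 / (3.354 × 10⁻⁵) = 926,016,696
N ≈ √926,016,696 ≈ 30,430.5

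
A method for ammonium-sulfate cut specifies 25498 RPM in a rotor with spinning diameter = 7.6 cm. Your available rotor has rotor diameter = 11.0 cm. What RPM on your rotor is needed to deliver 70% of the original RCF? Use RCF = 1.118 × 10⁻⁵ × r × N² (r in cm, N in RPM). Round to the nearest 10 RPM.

≈ 17730 RPM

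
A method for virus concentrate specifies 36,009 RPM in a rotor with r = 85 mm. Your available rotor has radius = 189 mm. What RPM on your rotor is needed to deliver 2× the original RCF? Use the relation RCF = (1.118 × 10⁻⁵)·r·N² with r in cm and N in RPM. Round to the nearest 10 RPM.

34150 RPM

Original rotor: r = 85 mm = 8.5 cm
RCF_original = 1.118 × 10⁻⁵ × 8.5 × (36009)² = 1.118 × 10⁻⁵ × 8.5 × 1,296,648,081 ≈ 123,220.5 × g
Target RCF = 2 × 123,220.5 ≈ 246,441 × g
Your rotor: r = 189 mm = 18.9 cm
246,441 = 1.118 × 10⁻⁵ × 18.9 × N²
N² = 246,441 / (21.1302 × 10⁻⁵) = 1,166,297,527
N ≈ √1,166,297,527 ≈ 34,151.1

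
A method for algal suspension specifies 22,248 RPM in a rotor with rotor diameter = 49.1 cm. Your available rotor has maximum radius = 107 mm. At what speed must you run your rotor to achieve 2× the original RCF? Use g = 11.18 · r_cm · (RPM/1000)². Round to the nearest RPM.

Original rotor: r = 49.1 / 2 = 24.55 cm
RCF_original = 11.18 × 24.55 × (22.248)² = 11.18 × 24.55 × 494.973504 ≈ 135,854.9 × g
Target RCF = 2 × 135,854.9 ≈ 271,709.8 × g
Your rotor: r = 107 mm = 10.7 cm
271,709.8 = 11.18 × 10.7 × (N/1000)²
(N/1000)² = 271,709.8 / 119.626 = 2271.327
N = 1000 × √2271.327 ≈ 47,658.4

47658 RPM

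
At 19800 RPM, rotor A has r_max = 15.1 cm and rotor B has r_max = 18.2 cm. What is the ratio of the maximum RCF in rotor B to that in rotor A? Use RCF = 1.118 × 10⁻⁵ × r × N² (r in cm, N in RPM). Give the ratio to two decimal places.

1.21

At fixed N, RCF ∝ r, so RCF_B/RCF_A = r_B/r_A = 18.2 / 15.1 = 1.2053.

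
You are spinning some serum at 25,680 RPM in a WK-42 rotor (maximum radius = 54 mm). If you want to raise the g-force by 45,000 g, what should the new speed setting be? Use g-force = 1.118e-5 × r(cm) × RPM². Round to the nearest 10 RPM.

r = 54 mm = 5.4 cm
Current RCF = 1.118 × 10⁻⁵ × 5.4 × (25680)² = 1.118 × 10⁻⁵ × 5.4 × 659,462,400 ≈ 39,813.1 × g
Target RCF = 39,813.1 + 45,000 = 84,813.1 × g
N² = 84,813.1 / (6.0372 × 10⁻⁵) = 1,404,841,648
N ≈ √1,404,841,648 ≈ 37,481.2

37480 RPM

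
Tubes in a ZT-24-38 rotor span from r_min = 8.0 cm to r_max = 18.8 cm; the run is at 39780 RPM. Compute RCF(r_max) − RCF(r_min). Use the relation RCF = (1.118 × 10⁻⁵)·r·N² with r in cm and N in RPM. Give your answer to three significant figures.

RCF_max = 1.118 × 10⁻⁵ × 18.8 × (39780)² = 1.118 × 10⁻⁵ × 18.8 × 1,582,448,400 ≈ 332,605.3 × g
RCF_min = 1.118 × 10⁻⁵ × 8 × (39780)² = 1.118 × 10⁻⁵ × 8 × 1,582,448,400 ≈ 141,534.2 × g
ΔRCF = 332,605.3 − 141,534.2 = 191,071.1

191000 × g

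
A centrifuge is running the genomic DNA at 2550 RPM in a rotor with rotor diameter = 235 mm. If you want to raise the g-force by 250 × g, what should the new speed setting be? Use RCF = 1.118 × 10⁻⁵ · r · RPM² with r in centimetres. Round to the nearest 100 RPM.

N₂ ≈ 2900 RPM

r = 235 mm / 2 = 117.5 mm = 11.75 cm
Current RCF = 1.118 × 10⁻⁵ × 11.75 × (2550)² = 1.118 × 10⁻⁵ × 11.75 × 6,502,500 ≈ 854.2 × g
Target RCF = 854.2 + 250 = 1,104.2 × g
N² = 1,104.2 / (13.1365 × 10⁻⁵) = 8,405,587
N ≈ √8,405,587 ≈ 2,899.2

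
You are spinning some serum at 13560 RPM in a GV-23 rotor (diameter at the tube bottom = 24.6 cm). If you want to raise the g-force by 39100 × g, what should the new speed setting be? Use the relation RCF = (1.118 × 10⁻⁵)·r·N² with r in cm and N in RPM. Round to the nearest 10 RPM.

≈ 21640 RPM

r = 24.6 / 2 = 12.3 cm
Current RCF = 1.118 × 10⁻⁵ × 12.3 × (13560)² = 1.118 × 10⁻⁵ × 12.3 × 183,873,600 ≈ 25,285.2 × g
Target RCF = 25,285.2 + 39,100 = 64,385.2 × g
N² = 64,385.2 / (13.7514 × 10⁻⁵) = 468,208,328
N ≈ √468,208,328 ≈ 21,638.1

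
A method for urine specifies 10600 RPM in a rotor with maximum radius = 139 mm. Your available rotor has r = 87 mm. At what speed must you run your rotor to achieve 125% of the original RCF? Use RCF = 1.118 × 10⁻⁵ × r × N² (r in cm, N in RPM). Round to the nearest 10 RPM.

14980 RPM

Original rotor: r = 139 mm = 13.9 cm
RCF = 1.118 × 10⁻⁵ × r × N²
RCF_original = 1.118 × 10⁻⁵ × 13.9 × (10600)² = 1.118 × 10⁻⁵ × 13.9 × 112,360,000 ≈ 17,461 × g
Target RCF = 1.25 × 17,461 ≈ 21,826.2 × g
Your rotor: r = 87 mm = 8.7 cm
21,826.2 = 1.118 × 10⁻⁵ × 8.7 × N²
N² = 21,826.2 / (9.7266 × 10⁻⁵) = 224,397,014
N ≈ √224,397,014 ≈ 14,979.9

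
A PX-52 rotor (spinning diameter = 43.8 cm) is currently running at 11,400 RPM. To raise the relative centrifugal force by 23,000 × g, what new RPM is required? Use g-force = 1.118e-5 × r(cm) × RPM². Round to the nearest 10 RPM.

N₂ ≈ 14960 RPM

r = 43.8 / 2 = 21.9 cm
Current RCF = 1.118 × 10⁻⁵ × 21.9 × (11400)² = 1.118 × 10⁻⁵ × 21.9 × 129,960,000 ≈ 31,819.7 × g
Target RCF = 31,819.7 + 23,000 = 54,819.7 × g
N² = 54,819.7 / (24.4842 × 10⁻⁵) = 223,898,269
N ≈ √223,898,269 ≈ 14,963.2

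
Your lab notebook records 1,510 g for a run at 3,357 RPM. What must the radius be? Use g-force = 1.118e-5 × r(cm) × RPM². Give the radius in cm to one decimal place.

1510 = 1.118 × 10⁻⁵ × r × (3357)²
r = 1510 / (1.118 × 10⁻⁵ × 11,269,449) = 1510 / 125.9924 ≈ 11.985 cm

r ≈ 12.0 cm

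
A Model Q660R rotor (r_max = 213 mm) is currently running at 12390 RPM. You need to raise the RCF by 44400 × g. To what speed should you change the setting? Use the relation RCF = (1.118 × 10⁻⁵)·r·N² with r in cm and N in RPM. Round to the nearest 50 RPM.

r = 213 mm = 21.3 cm
Current RCF = 1.118 × 10⁻⁵ × 21.3 × (12390)² = 1.118 × 10⁻⁵ × 21.3 × 153,512,100 ≈ 36,556.5 × g
Target RCF = 36,556.5 + 44,400 = 80,956.5 × g
N² = 80,956.5 / (23.8134 × 10⁻⁵) = 339,961,954
N ≈ √339,961,954 ≈ 18,438.1

18450 RPM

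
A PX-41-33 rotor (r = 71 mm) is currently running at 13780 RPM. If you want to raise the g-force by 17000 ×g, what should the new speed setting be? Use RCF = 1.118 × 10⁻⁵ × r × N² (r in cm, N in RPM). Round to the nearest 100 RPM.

≈ 20100 RPM

r = 71 mm = 7.1 cm
Current RCF = 1.118 × 10⁻⁵ × 7.1 × (13780)² = 1.118 × 10⁻⁵ × 7.1 × 189,888,400 ≈ 15,073 × g
Target RCF = 15,073 + 17,000 = 32,073 × g
N² = 32,073 / (7.9378 × 10⁻⁵) = 404,054,020
N ≈ √404,054,020 ≈ 20,101.1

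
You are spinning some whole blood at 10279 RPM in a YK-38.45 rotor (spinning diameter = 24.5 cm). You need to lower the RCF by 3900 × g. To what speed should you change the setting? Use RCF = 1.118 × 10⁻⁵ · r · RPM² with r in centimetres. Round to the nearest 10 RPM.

r = 24.5 / 2 = 12.25 cm
Current RCF = 1.118 × 10⁻⁵ × 12.25 × (10279)² = 1.118 × 10⁻⁵ × 12.25 × 105,657,841 ≈ 14,470.4 × g
Target RCF = 14,470.4 − 3,900 = 10,570.4 × g
N² = 10,570.4 / (13.6955 × 10⁻⁵) = 77,181,556
N ≈ √77,181,556 ≈ 8,785.3

8790 RPM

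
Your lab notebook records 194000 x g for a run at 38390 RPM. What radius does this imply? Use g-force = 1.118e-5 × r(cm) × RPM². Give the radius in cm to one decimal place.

RCF = 1.118 × 10⁻⁵ × r × N²
194000 = 1.118 × 10⁻⁵ × r × (38390)²
r = 194000 / (1.118 × 10⁻⁵ × 1,473,792,100) = 194000 / 16477 ≈ 11.774 cm

11.8 cm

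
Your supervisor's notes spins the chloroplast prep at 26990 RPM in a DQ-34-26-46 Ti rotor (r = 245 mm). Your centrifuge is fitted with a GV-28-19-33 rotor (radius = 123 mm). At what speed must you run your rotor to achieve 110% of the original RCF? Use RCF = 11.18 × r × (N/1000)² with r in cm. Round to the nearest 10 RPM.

Original rotor: r = 245 mm = 24.5 cm
RCF = 11.18 × r × (N/1000)²
RCF_original = 11.18 × 24.5 × (26.99)² = 11.18 × 24.5 × 728.4601 ≈ 199,532.5 × g
Target RCF = 1.1 × 199,532.5 ≈ 219,485.8 × g
Your rotor: r = 123 mm = 12.3 cm
219,485.8 = 11.18 × 12.3 × (N/1000)²
(N/1000)² = 219,485.8 / 137.514 = 1596.098
N = 1000 × √1596.098 ≈ 39,951.2

≈ 39950 RPM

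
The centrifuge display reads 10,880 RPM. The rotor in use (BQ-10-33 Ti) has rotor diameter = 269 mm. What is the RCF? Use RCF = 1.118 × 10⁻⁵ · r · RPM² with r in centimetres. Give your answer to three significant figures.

r = 269 mm / 2 = 134.5 mm = 13.45 cm
RCF = 1.118 × 10⁻⁵ × 13.45 × (10880)² = 1.118 × 10⁻⁵ × 13.45 × 118,374,400 ≈ 17,800.1 × g

RCF ≈ 17800 × g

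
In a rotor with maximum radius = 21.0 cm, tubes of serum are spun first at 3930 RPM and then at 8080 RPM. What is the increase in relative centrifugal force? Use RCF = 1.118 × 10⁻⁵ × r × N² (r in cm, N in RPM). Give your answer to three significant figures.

≈ 11700 ×g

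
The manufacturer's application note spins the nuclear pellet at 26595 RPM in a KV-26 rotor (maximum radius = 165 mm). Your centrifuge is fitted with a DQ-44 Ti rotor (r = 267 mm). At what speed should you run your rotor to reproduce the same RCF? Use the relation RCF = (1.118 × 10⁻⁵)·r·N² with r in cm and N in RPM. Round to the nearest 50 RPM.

20900 RPM

Original rotor: r = 165 mm = 16.5 cm
RCF = 1.118 × 10⁻⁵ × r × N²
RCF_original = 1.118 × 10⁻⁵ × 16.5 × (26595)² = 1.118 × 10⁻⁵ × 16.5 × 707,294,025 ≈ 130,474.5 × g
Your rotor: r = 267 mm = 26.7 cm
130,474.5 = 1.118 × 10⁻⁵ × 26.7 × N²
N² = 130,474.5 / (29.8506 × 10⁻⁵) = 437,091,717
N ≈ √437,091,717 ≈ 20,906.7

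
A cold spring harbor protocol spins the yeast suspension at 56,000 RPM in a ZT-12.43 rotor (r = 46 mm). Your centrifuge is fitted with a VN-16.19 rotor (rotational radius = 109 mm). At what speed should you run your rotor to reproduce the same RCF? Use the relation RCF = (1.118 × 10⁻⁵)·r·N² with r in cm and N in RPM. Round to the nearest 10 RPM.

≈ 36380 RPM

Original rotor: r = 46 mm = 4.6 cm
RCF_original = 1.118 × 10⁻⁵ × 4.6 × (56000)² = 1.118 × 10⁻⁵ × 4.6 × 3,136,000,000 ≈ 161,278.2 × g
Your rotor: r = 109 mm = 10.9 cm
161,278.2 = 1.118 × 10⁻⁵ × 10.9 × N²
N² = 161,278.2 / (12.1862 × 10⁻⁵) = 1,323,449,476
N ≈ √1,323,449,476 ≈ 36,379.2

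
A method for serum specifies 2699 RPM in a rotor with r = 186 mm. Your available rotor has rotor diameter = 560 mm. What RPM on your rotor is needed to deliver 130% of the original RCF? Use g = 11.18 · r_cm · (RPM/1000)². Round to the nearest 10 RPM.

≈ 2510 RPM

Original rotor: r = 186 mm = 18.6 cm
RCF = 11.18 × r × (N/1000)²
RCF_original = 11.18 × 18.6 × (2.699)² = 11.18 × 18.6 × 7.284601 ≈ 1,514.8 × g
Target RCF = 1.3 × 1,514.8 ≈ 1,969.2 × g
Your rotor: r = 560 mm / 2 = 280 mm = 28 cm
1,969.2 = 11.18 × 28 × (N/1000)²
(N/1000)² = 1,969.2 / 313.04 = 6.29057
N = 1000 × √6.29057 ≈ 2,508.1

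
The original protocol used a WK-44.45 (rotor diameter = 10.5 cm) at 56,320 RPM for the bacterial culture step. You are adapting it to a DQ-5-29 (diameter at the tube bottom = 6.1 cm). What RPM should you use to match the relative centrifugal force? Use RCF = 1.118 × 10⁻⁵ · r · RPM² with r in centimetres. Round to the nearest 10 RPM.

≈ 73890 RPM

Original rotor: r = 10.5 / 2 = 5.25 cm
RCF_original = 1.118 × 10⁻⁵ × 5.25 × (56320)² = 1.118 × 10⁻⁵ × 5.25 × 3,171,942,400 ≈ 186,177.2 × g
Your rotor: r = 6.1 / 2 = 3.05 cm
186,177.2 = 1.118 × 10⁻⁵ × 3.05 × N²
N² = 186,177.2 / (3.4099 × 10⁻⁵) = 5,459,902,050
N ≈ √5,459,902,050 ≈ 73,891.2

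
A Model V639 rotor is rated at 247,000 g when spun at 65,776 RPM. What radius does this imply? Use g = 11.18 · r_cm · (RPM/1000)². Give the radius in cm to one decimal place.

247000 = 11.18 × r × (65.776)²
r = 247000 / (11.18 × 4326.482176) = 247000 / 48370.07 ≈ 5.106 cm

r ≈ 5.1 cm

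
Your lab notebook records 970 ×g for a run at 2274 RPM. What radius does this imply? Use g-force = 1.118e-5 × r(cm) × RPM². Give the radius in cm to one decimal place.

≈ 16.8 cm

970 = 1.118 × 10⁻⁵ × r × (2274)²
r = 970 / (1.118 × 10⁻⁵ × 5,171,076) = 970 / 57.81263 ≈ 16.778 cm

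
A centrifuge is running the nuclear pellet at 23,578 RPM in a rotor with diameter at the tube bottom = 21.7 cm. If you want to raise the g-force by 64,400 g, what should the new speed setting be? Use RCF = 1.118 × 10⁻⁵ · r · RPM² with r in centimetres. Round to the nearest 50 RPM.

r = 21.7 / 2 = 10.85 cm
Current RCF = 1.118 × 10⁻⁵ × 10.85 × (23578)² = 1.118 × 10⁻⁵ × 10.85 × 555,922,084 ≈ 67,435 × g
Target RCF = 67,435 + 64,400 = 131,835 × g
N² = 131,835 / (12.1303 × 10⁻⁵) = 1,086,823,904
N ≈ √1,086,823,904 ≈ 32,967.0

N₂ ≈ 32950 RPM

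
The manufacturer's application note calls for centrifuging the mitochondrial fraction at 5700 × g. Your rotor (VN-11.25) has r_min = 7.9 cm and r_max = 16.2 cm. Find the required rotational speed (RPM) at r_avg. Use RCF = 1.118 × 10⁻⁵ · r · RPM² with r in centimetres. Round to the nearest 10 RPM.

r_avg = (7.9 + 16.2) / 2 = 12.05 cm
RCF = 1.118 × 10⁻⁵ × r × N²
5,700 = 1.118 × 10⁻⁵ × 12.05 × N²
N² = 5,700 / (13.4719 × 10⁻⁵) = 42,310,290
N ≈ √42,310,290 ≈ 6,504.6

≈ 6500 RPM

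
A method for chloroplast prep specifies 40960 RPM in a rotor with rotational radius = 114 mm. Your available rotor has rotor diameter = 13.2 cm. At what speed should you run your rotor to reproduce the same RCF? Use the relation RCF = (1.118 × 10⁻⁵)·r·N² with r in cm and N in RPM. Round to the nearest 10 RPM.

Original rotor: r = 114 mm = 11.4 cm
RCF_original = 1.118 × 10⁻⁵ × 11.4 × (40960)² = 1.118 × 10⁻⁵ × 11.4 × 1,677,721,600 ≈ 213,829 × g
Your rotor: r = 13.2 / 2 = 6.6 cm
213,829 = 1.118 × 10⁻⁵ × 6.6 × N²
N² = 213,829 / (7.3788 × 10⁻⁵) = 2,897,883,125
N ≈ √2,897,883,125 ≈ 53,832.0

53830 RPM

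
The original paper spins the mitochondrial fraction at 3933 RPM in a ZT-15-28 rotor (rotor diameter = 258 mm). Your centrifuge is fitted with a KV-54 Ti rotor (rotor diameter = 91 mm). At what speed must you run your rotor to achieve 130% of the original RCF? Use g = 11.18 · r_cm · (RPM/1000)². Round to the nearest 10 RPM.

≈ 7550 RPM

Original rotor: r = 258 mm / 2 = 129 mm = 12.9 cm
RCF_original = 11.18 × 12.9 × (3.933)² = 11.18 × 12.9 × 15.468489 ≈ 2,230.9 × g
Target RCF = 1.3 × 2,230.9 ≈ 2,900.2 × g
Your rotor: r = 91 mm / 2 = 45.5 mm = 4.55 cm
2,900.2 = 11.18 × 4.55 × (N/1000)²
(N/1000)² = 2,900.2 / 50.869 = 57.01311
N = 1000 × √57.01311 ≈ 7,550.7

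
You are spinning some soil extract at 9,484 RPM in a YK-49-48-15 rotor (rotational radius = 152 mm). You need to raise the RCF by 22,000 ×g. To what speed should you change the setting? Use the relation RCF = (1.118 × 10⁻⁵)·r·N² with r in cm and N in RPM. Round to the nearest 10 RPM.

r = 152 mm = 15.2 cm
Current RCF = 1.118 × 10⁻⁵ × 15.2 × (9484)² = 1.118 × 10⁻⁵ × 15.2 × 89,946,256 ≈ 15,285.1 × g
Target RCF = 15,285.1 + 22,000 = 37,285.1 × g
N² = 37,285.1 / (16.9936 × 10⁻⁵) = 219,406,718
N ≈ √219,406,718 ≈ 14,812.4

14810 RPM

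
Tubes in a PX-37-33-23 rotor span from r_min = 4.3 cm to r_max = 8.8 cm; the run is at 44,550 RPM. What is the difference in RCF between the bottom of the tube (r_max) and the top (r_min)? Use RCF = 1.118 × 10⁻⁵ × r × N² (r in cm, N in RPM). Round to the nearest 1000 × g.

≈ 100000 × g

RCF_max = 1.118 × 10⁻⁵ × 8.8 × (44550)² = 1.118 × 10⁻⁵ × 8.8 × 1,984,702,500 ≈ 195,263 × g
RCF_min = 1.118 × 10⁻⁵ × 4.3 × (44550)² = 1.118 × 10⁻⁵ × 4.3 × 1,984,702,500 ≈ 95,412.6 × g
ΔRCF = 195,263 − 95,412.6 = 99,850.4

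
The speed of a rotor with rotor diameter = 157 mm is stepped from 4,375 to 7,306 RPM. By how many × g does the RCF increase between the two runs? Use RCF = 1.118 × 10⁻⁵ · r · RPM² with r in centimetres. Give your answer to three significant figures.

≈ 3000 × g

r = 157 mm / 2 = 78.5 mm = 7.85 cm
RCF₁ = 1.118 × 10⁻⁵ × 7.85 × (4375)² = 1.118 × 10⁻⁵ × 7.85 × 19,140,625 ≈ 1,679.8 × g
RCF₂ = 1.118 × 10⁻⁵ × 7.85 × (7306)² = 1.118 × 10⁻⁵ × 7.85 × 53,377,636 ≈ 4,684.6 × g
Increase = 4,684.6 − 1,679.8 = 3,004.8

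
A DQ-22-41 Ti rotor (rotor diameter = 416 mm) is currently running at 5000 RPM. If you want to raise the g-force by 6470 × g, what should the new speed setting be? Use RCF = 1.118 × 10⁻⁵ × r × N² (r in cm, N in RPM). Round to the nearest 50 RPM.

N₂ ≈ 7250 RPM

r = 416 mm / 2 = 208 mm = 20.8 cm
Current RCF = 1.118 × 10⁻⁵ × 20.8 × (5000)² = 1.118 × 10⁻⁵ × 20.8 × 25,000,000 ≈ 5,813.6 × g
Target RCF = 5,813.6 + 6,470 = 12,283.6 × g
N² = 12,283.6 / (23.2544 × 10⁻⁵) = 52,822,692
N ≈ √52,822,692 ≈ 7,267.9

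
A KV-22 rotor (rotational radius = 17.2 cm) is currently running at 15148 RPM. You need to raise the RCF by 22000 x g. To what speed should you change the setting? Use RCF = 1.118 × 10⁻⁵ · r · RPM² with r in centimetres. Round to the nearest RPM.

≈ 18544 RPM

Current RCF = 1.118 × 10⁻⁵ × 17.2 × (15148)² = 1.118 × 10⁻⁵ × 17.2 × 229,461,904 ≈ 44,124.6 × g
Target RCF = 44,124.6 + 22,000 = 66,124.6 × g
N² = 66,124.6 / (19.2296 × 10⁻⁵) = 343,868,827
N ≈ √343,868,827 ≈ 18,543.7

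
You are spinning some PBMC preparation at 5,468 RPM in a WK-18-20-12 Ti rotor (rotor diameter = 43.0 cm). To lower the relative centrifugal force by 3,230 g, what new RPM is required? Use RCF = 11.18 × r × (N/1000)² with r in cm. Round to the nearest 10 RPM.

N₂ ≈ 4060 RPM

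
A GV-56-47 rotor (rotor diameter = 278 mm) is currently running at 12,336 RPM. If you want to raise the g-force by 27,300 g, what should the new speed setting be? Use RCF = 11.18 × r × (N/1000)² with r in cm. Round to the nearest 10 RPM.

r = 278 mm / 2 = 139 mm = 13.9 cm
Current RCF = 11.18 × 13.9 × (12.336)² = 11.18 × 13.9 × 152.176896 ≈ 23,648.6 × g
Target RCF = 23,648.6 + 27,300 = 50,948.6 × g
(N/1000)² = 50,948.6 / 155.402 = 327.8503
N = 1000 × √327.8503 ≈ 18,106.6

N₂ ≈ 18110 RPM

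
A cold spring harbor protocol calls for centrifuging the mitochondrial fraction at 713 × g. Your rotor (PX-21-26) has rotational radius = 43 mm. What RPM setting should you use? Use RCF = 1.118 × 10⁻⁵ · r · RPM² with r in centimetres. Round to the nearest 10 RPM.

r = 43 mm = 4.3 cm
713 = 1.118 × 10⁻⁵ × 4.3 × N²
N² = 713 / (4.8074 × 10⁻⁵) = 14,831,302
N ≈ √14,831,302 ≈ 3,851.1

≈ 3850 RPM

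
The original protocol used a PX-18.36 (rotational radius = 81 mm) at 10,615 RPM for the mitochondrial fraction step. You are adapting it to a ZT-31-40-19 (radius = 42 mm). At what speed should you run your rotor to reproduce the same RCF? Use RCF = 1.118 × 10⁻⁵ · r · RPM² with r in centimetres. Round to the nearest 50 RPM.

≈ 14750 RPM

Original rotor: r = 81 mm = 8.1 cm
RCF_original = 1.118 × 10⁻⁵ × 8.1 × (10615)² = 1.118 × 10⁻⁵ × 8.1 × 112,678,225 ≈ 10,203.9 × g
Your rotor: r = 42 mm = 4.2 cm
10,203.9 = 1.118 × 10⁻⁵ × 4.2 × N²
N² = 10,203.9 / (4.6956 × 10⁻⁵) = 217,307,692
N ≈ √217,307,692 ≈ 14,741.4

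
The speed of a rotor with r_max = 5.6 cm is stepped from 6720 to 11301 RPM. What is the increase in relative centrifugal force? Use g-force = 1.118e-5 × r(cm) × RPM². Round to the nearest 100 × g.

RCF₁ = 1.118 × 10⁻⁵ × 5.6 × (6720)² = 1.118 × 10⁻⁵ × 5.6 × 45,158,400 ≈ 2,827.3 × g
RCF₂ = 1.118 × 10⁻⁵ × 5.6 × (11301)² = 1.118 × 10⁻⁵ × 5.6 × 127,712,601 ≈ 7,995.8 × g
Increase = 7,995.8 − 2,827.3 = 5,168.5

≈ 5200 g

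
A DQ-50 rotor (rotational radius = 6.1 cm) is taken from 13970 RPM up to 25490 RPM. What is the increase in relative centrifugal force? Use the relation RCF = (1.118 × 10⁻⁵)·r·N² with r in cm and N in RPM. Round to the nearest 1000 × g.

≈ 31000 × g

RCF₁ = 1.118 × 10⁻⁵ × 6.1 × (13970)² = 1.118 × 10⁻⁵ × 6.1 × 195,160,900 ≈ 13,309.6 × g
RCF₂ = 1.118 × 10⁻⁵ × 6.1 × (25490)² = 1.118 × 10⁻⁵ × 6.1 × 649,740,100 ≈ 44,311 × g
Increase = 44,311 − 13,309.6 = 31,001.4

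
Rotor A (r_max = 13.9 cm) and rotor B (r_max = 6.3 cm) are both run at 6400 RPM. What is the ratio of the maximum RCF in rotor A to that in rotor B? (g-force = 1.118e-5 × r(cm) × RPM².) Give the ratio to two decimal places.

2.21

At fixed N, RCF ∝ r, so RCF_A/RCF_B = r_A/r_B = 13.9 / 6.3 = 2.2063.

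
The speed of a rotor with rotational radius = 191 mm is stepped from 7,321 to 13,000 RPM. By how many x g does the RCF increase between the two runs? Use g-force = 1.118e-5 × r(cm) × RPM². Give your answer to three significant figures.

24600 x g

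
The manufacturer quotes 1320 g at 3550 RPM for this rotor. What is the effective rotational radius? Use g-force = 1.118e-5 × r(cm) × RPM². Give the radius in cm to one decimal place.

9.4 cm

1320 = 1.118 × 10⁻⁵ × r × (3550)²
r = 1320 / (1.118 × 10⁻⁵ × 12,602,500) = 1320 / 140.8959 ≈ 9.369 cm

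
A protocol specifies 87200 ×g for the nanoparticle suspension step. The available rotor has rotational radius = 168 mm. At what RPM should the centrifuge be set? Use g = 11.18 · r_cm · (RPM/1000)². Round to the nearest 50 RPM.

r = 168 mm = 16.8 cm
RCF = 11.18 × r × (N/1000)²
87,200 = 11.18 × 16.8 × (N/1000)²
(N/1000)² = 87,200 / 187.824 = 464.2644
N = 1000 × √464.2644 ≈ 21,546.8

≈ 21550 RPM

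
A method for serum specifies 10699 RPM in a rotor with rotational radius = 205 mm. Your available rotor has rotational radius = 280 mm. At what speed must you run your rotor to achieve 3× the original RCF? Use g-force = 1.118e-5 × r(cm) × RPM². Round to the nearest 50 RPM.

15850 RPM

Original rotor: r = 205 mm = 20.5 cm
RCF_original = 1.118 × 10⁻⁵ × 20.5 × (10699)² = 1.118 × 10⁻⁵ × 20.5 × 114,468,601 ≈ 26,235.1 × g
Target RCF = 3 × 26,235.1 ≈ 78,705.3 × g
Your rotor: r = 280 mm = 28.0 cm
78,705.3 = 1.118 × 10⁻⁵ × 28 × N²
N² = 78,705.3 / (31.304 × 10⁻⁵) = 251,422,502
N ≈ √251,422,502 ≈ 15,856.3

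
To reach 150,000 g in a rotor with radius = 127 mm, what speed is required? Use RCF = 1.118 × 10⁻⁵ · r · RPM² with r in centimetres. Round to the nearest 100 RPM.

≈ 32500 RPM

r = 127 mm = 12.7 cm
150,000 = 1.118 × 10⁻⁵ × 12.7 × N²
N² = 150,000 / (14.1986 × 10⁻⁵) = 1,056,442,184
N ≈ √1,056,442,184 ≈ 32,503.0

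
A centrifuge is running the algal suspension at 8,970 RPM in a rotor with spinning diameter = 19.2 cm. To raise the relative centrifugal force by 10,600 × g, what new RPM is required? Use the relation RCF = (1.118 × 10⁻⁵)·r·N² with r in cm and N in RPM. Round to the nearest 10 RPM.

13390 RPM

r = 19.2 / 2 = 9.6 cm
Current RCF = 1.118 × 10⁻⁵ × 9.6 × (8970)² = 1.118 × 10⁻⁵ × 9.6 × 80,460,900 ≈ 8,635.7 × g
Target RCF = 8,635.7 + 10,600 = 19,235.7 × g
N² = 19,235.7 / (10.7328 × 10⁻⁵) = 179,223,502
N ≈ √179,223,502 ≈ 13,387.4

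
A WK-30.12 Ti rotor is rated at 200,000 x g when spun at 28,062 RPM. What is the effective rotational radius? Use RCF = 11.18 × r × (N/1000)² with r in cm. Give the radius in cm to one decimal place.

RCF = 11.18 × r × (N/1000)²
200000 = 11.18 × r × (28.062)²
r = 200000 / (11.18 × 787.475844) = 200000 / 8803.98 ≈ 22.717 cm

r ≈ 22.7 cm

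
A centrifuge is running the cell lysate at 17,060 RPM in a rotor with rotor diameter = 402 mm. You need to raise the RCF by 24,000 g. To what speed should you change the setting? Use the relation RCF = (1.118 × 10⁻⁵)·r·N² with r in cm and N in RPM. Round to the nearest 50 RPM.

≈ 19950 RPM

r = 402 mm / 2 = 201 mm = 20.1 cm
Current RCF = 1.118 × 10⁻⁵ × 20.1 × (17060)² = 1.118 × 10⁻⁵ × 20.1 × 291,043,600 ≈ 65,402.7 × g
Target RCF = 65,402.7 + 24,000 = 89,402.7 × g
N² = 89,402.7 / (22.4718 × 10⁻⁵) = 397,843,964
N ≈ √397,843,964 ≈ 19,946.0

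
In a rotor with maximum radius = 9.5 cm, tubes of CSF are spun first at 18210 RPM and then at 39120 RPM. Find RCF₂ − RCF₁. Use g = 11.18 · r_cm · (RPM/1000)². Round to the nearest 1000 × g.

≈ 127000 x g

RCF₁ = 11.18 × 9.5 × (18.21)² = 11.18 × 9.5 × 331.6041 ≈ 35,219.7 × g
RCF₂ = 11.18 × 9.5 × (39.12)² = 11.18 × 9.5 × 1,530.3744 ≈ 162,541.1 × g
Increase = 162,541.1 − 35,219.7 = 127,321.4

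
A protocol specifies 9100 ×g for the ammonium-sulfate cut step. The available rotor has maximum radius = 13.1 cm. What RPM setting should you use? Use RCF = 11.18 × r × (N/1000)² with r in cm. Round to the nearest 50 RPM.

≈ 7900 RPM

RCF = 11.18 × r × (N/1000)²
9,100 = 11.18 × 13.1 × (N/1000)²
(N/1000)² = 9,100 / 146.458 = 62.13385
N = 1000 × √62.13385 ≈ 7,882.5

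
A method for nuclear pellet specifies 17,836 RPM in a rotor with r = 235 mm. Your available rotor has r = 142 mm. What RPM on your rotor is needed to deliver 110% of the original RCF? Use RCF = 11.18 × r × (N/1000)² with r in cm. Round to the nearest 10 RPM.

≈ 24060 RPM

Original rotor: r = 235 mm = 23.5 cm
RCF = 11.18 × r × (N/1000)²
RCF_original = 11.18 × 23.5 × (17.836)² = 11.18 × 23.5 × 318.122896 ≈ 83,580.4 × g
Target RCF = 1.1 × 83,580.4 ≈ 91,938.4 × g
Your rotor: r = 142 mm = 14.2 cm
91,938.4 = 11.18 × 14.2 × (N/1000)²
(N/1000)² = 91,938.4 / 158.756 = 579.1176
N = 1000 × √579.1176 ≈ 24,064.9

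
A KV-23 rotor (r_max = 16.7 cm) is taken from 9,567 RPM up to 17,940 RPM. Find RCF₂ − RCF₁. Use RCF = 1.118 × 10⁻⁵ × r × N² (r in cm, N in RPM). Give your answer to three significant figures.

RCF₁ = 1.118 × 10⁻⁵ × 16.7 × (9567)² = 1.118 × 10⁻⁵ × 16.7 × 91,527,489 ≈ 17,088.7 × g
RCF₂ = 1.118 × 10⁻⁵ × 16.7 × (17940)² = 1.118 × 10⁻⁵ × 16.7 × 321,843,600 ≈ 60,090.1 × g
Increase = 60,090.1 − 17,088.7 = 43,001.4

43000 g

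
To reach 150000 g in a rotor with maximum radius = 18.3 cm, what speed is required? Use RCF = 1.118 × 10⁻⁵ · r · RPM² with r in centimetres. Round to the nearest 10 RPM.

≈ 27080 RPM

150,000 = 1.118 × 10⁻⁵ × 18.3 × N²
N² = 150,000 / (20.4594 × 10⁻⁵) = 733,159,330
N ≈ √733,159,330 ≈ 27,076.9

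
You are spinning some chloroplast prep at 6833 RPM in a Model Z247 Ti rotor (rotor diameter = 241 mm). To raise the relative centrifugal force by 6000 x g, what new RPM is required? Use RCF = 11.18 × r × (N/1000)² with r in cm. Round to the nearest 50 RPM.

r = 241 mm / 2 = 120.5 mm = 12.05 cm
Current RCF = 11.18 × 12.05 × (6.833)² = 11.18 × 12.05 × 46.689889 ≈ 6,290 × g
Target RCF = 6,290 + 6,000 = 12,290 × g
(N/1000)² = 12,290 / 134.719 = 91.22692
N = 1000 × √91.22692 ≈ 9,551.3

≈ 9550 RPM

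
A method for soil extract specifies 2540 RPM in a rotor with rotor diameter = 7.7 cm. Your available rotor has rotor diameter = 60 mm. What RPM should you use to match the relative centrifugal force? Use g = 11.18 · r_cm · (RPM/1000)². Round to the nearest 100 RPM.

2900 RPM

Original rotor: r = 7.7 / 2 = 3.85 cm
RCF_original = 11.18 × 3.85 × (2.54)² = 11.18 × 3.85 × 6.4516 ≈ 277.7 × g
Your rotor: r = 60 mm / 2 = 30 mm = 3 cm
277.7 = 11.18 × 3 × (N/1000)²
(N/1000)² = 277.7 / 33.54 = 8.279666
N = 1000 × √8.279666 ≈ 2,877.4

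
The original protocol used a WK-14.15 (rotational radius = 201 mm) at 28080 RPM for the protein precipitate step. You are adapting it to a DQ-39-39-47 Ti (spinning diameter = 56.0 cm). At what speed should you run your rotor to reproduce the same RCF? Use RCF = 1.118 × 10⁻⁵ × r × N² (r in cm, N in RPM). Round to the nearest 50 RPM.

≈ 23800 RPM

Original rotor: r = 201 mm = 20.1 cm
RCF_original = 1.118 × 10⁻⁵ × 20.1 × (28080)² = 1.118 × 10⁻⁵ × 20.1 × 788,486,400 ≈ 177,187.1 × g
Your rotor: r = 56.0 / 2 = 28 cm
177,187.1 = 1.118 × 10⁻⁵ × 28 × N²
N² = 177,187.1 / (31.304 × 10⁻⁵) = 566,020,636
N ≈ √566,020,636 ≈ 23,791.2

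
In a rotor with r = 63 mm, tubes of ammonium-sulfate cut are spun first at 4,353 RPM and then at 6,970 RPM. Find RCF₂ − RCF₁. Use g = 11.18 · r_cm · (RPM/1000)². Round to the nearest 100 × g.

≈ 2100 × g

r = 63 mm = 6.3 cm
RCF₁ = 11.18 × 6.3 × (4.353)² = 11.18 × 6.3 × 18.948609 ≈ 1,334.6 × g
RCF₂ = 11.18 × 6.3 × (6.97)² = 11.18 × 6.3 × 48.5809 ≈ 3,421.7 × g
Increase = 3,421.7 − 1,334.6 = 2,087.1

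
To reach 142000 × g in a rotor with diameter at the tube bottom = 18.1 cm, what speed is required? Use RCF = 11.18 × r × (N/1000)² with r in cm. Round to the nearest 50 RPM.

r = 18.1 / 2 = 9.05 cm
142,000 = 11.18 × 9.05 × (N/1000)²
(N/1000)² = 142,000 / 101.179 = 1403.453
N = 1000 × √1403.453 ≈ 37,462.7

N ≈ 37450 RPM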